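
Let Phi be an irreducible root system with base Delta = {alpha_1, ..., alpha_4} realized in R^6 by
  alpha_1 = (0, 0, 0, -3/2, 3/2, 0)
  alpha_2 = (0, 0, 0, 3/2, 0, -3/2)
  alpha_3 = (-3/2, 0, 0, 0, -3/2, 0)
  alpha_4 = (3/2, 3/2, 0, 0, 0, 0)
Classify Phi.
Compute the Cartan integers a_ij = 2(alpha_i, alpha_j)/(alpha_j, alpha_j); the resulting 4x4 Cartan matrix is
[[2, -1, -1, 0], [-1, 2, 0, 0], [-1, 0, 2, -1], [0, 0, -1, 2]].
All simple roots have the same length, so the diagram is simply laced. The associated Dynkin diagram is a chain of 4 nodes with single edges (A_4), so the type is A_4 (the algebra sl(5)).

A_4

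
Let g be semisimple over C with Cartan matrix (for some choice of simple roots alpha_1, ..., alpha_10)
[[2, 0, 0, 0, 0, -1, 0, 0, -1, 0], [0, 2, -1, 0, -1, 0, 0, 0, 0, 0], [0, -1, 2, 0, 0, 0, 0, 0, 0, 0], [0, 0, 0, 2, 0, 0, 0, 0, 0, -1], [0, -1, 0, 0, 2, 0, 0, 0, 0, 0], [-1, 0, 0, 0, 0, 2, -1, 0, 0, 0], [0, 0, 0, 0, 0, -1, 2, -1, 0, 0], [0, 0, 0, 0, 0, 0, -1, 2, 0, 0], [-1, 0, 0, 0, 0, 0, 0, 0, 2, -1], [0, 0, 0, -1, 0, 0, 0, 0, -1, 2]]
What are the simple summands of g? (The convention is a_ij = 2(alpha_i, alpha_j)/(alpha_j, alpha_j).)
A3 + A7

The diagram associated to this matrix has two connected components: the simple roots {alpha_2, alpha_3, alpha_5} form a chain of 3 nodes with single edges (A_3), and {alpha_1, alpha_4, alpha_6, alpha_7, alpha_8, alpha_9, alpha_10} form a chain of 7 nodes with single edges (A_7). A semisimple Lie algebra decomposes uniquely as the direct sum of simple ideals, one per connected component of its Dynkin diagram, so g ≅ A_3 ⊕ A_7 (dimension 15 + 63 = 78).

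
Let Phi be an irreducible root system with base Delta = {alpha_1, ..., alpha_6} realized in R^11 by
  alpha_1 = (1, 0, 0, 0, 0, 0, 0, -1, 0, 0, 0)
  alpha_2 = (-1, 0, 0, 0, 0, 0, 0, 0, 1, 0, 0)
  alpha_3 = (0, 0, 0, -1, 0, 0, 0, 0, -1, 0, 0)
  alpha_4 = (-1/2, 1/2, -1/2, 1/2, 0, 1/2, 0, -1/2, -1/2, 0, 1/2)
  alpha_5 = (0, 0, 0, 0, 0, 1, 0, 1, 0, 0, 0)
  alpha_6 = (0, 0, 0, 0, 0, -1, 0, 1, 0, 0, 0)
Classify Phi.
E6

Compute the Cartan integers a_ij = 2(alpha_i, alpha_j)/(alpha_j, alpha_j); the resulting 6x6 Cartan matrix is
[[2, -1, 0, 0, -1, -1], [-1, 2, -1, 0, 0, 0], [0, -1, 2, 0, 0, 0], [0, 0, 0, 2, 0, -1], [-1, 0, 0, 0, 2, 0], [-1, 0, 0, -1, 0, 2]].
All simple roots have the same length, so the diagram is simply laced. The associated Dynkin diagram is a chain of 5 nodes with one extra node attached to the third node from one end (E_6), so the type is E_6.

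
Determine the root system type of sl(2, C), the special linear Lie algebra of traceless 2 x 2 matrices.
A1

This is sl(2), which has dimension 2^2 - 1 = 3 and rank 2 - 1 = 1 (a Cartan subalgebra is the diagonal traceless matrices). In the classification of classical Lie algebras, the special linear algebra sl(n+1) has type A_n; here n = 1, so the Dynkin diagram is a chain of 1 nodes with single edges (A_1). Hence the type is A_1.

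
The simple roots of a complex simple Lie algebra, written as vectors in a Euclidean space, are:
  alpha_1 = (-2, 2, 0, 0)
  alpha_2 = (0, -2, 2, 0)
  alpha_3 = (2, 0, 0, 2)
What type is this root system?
A_3

Compute the Cartan integers a_ij = 2(alpha_i, alpha_j)/(alpha_j, alpha_j); the resulting 3x3 Cartan matrix is
[[2, -1, -1], [-1, 2, 0], [-1, 0, 2]].
All simple roots have the same length, so the diagram is simply laced. The associated Dynkin diagram is a chain of 3 nodes with single edges (A_3), so the type is A_3 (the algebra sl(4)).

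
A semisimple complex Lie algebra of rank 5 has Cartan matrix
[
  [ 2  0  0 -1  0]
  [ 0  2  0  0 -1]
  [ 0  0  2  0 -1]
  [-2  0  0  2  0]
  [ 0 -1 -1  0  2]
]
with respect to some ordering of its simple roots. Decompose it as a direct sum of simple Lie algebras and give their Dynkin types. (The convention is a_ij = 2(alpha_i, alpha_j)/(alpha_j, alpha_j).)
The diagram associated to this matrix has two connected components: the simple roots {alpha_2, alpha_3, alpha_5} form a chain of 3 nodes with single edges (A_3), and {alpha_1, alpha_4} form a chain of 2 nodes with a double edge at one end; the terminal node there is the unique short simple root (B_2). A semisimple Lie algebra decomposes uniquely as the direct sum of simple ideals, one per connected component of its Dynkin diagram, so g ≅ A_3 ⊕ B_2 (dimension 15 + 10 = 25).

type A_3 ⊕ type B_2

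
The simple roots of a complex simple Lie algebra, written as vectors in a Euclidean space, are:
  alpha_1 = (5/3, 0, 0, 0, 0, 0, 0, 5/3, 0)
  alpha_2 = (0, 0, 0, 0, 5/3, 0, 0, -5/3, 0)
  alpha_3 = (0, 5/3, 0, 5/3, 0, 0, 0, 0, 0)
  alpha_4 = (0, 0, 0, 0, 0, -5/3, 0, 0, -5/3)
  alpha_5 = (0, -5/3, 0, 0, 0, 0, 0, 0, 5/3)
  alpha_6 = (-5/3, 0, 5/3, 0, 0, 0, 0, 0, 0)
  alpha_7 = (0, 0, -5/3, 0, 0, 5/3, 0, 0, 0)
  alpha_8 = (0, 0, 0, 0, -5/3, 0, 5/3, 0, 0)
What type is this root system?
A_8

Compute the Cartan integers a_ij = 2(alpha_i, alpha_j)/(alpha_j, alpha_j); the resulting 8x8 Cartan matrix is
[[2, -1, 0, 0, 0, -1, 0, 0], [-1, 2, 0, 0, 0, 0, 0, -1], [0, 0, 2, 0, -1, 0, 0, 0], [0, 0, 0, 2, -1, 0, -1, 0], [0, 0, -1, -1, 2, 0, 0, 0], [-1, 0, 0, 0, 0, 2, -1, 0], [0, 0, 0, -1, 0, -1, 2, 0], [0, -1, 0, 0, 0, 0, 0, 2]].
All simple roots have the same length, so the diagram is simply laced. The associated Dynkin diagram is a chain of 8 nodes with single edges (A_8), so the type is A_8 (the algebra sl(9)).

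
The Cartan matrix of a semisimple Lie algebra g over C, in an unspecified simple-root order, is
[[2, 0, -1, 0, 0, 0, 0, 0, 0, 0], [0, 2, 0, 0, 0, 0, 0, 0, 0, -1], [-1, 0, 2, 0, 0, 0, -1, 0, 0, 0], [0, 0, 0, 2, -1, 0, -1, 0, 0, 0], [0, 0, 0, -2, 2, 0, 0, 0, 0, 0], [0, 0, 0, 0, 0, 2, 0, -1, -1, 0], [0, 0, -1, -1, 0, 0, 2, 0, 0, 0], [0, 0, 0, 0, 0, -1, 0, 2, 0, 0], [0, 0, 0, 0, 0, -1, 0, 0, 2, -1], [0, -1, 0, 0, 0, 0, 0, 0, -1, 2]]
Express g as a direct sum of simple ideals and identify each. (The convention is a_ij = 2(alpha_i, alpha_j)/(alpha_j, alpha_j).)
A_5 (sl(6)) ⊕ C_5 (sp(10))

The diagram associated to this matrix has two connected components: the simple roots {alpha_2, alpha_6, alpha_8, alpha_9, alpha_10} form a chain of 5 nodes with single edges (A_5), and {alpha_1, alpha_3, alpha_4, alpha_5, alpha_7} form a chain of 5 nodes with a double edge at one end; the terminal node there is the unique long simple root (C_5). A semisimple Lie algebra decomposes uniquely as the direct sum of simple ideals, one per connected component of its Dynkin diagram, so g ≅ A_5 ⊕ C_5 (dimension 35 + 55 = 90).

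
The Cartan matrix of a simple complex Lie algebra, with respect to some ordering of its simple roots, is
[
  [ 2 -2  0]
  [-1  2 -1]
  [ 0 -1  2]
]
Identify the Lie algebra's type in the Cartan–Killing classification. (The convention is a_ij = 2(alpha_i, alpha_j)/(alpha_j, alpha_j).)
The matrix has rank 3 with 2's on the diagonal. Reading the off-diagonal entries as Dynkin edges (a single edge where a_ij = a_ji = -1; a double or triple edge where a_ij * a_ji = 2 or 3), the diagram is a chain of 3 nodes with a double edge at one end; the terminal node there is the unique long simple root (C_3). One simple-root ordering that puts it in standard form is (alpha_3, alpha_2, alpha_1). So the algebra is type C_3, i.e. sp(6).

type C_3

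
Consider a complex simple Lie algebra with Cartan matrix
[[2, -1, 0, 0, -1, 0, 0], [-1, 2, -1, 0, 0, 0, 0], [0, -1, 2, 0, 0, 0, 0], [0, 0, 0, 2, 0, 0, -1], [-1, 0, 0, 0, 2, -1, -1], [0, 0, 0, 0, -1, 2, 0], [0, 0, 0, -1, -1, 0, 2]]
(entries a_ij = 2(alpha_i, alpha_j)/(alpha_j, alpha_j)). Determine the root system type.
E_7

The matrix has rank 7 with 2's on the diagonal. Reading the off-diagonal entries as Dynkin edges (a single edge where a_ij = a_ji = -1; a double or triple edge where a_ij * a_ji = 2 or 3), the diagram is a chain of 6 nodes with one extra node attached to the third node from one end (E_7). One simple-root ordering that puts it in standard form is (alpha_4, alpha_6, alpha_7, alpha_5, alpha_1, alpha_2, alpha_3). So the algebra is type E_7.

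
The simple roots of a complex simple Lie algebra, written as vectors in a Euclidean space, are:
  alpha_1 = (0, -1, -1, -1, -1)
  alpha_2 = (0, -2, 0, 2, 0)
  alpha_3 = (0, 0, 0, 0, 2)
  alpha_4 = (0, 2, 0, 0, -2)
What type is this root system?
F4

Compute the Cartan integers a_ij = 2(alpha_i, alpha_j)/(alpha_j, alpha_j); the resulting 4x4 Cartan matrix is
[[2, 0, -1, 0], [0, 2, 0, -1], [-1, 0, 2, -1], [0, -1, -2, 2]].
The roots have two lengths (squared-length ratio 2:1); the short ones are alpha_{1,3}. The associated Dynkin diagram is a chain of 4 nodes with a double edge between the middle two (F_4), so the type is F_4.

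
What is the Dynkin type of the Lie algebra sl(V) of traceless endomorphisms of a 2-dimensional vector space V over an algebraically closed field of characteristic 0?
A_1 (sl(2))

This is sl(2), which has dimension 2^2 - 1 = 3 and rank 2 - 1 = 1 (a Cartan subalgebra is the diagonal traceless matrices). In the classification of classical Lie algebras, the special linear algebra sl(n+1) has type A_n; here n = 1, so the Dynkin diagram is a chain of 1 nodes with single edges (A_1). Hence the type is A_1.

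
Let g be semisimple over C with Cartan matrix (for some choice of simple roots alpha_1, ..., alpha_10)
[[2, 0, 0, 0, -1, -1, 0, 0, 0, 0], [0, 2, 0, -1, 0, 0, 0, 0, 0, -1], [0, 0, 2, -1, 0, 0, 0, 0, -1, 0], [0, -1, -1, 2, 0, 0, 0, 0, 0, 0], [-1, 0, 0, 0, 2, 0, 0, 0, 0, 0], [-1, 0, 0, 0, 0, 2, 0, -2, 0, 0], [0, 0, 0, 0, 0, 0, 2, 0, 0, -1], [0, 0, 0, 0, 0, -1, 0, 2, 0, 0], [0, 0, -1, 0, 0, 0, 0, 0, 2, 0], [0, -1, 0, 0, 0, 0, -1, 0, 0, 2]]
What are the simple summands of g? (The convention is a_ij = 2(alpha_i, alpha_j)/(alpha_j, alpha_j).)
The diagram associated to this matrix has two connected components: the simple roots {alpha_2, alpha_3, alpha_4, alpha_7, alpha_9, alpha_10} form a chain of 6 nodes with single edges (A_6), and {alpha_1, alpha_5, alpha_6, alpha_8} form a chain of 4 nodes with a double edge at one end; the terminal node there is the unique short simple root (B_4). A semisimple Lie algebra decomposes uniquely as the direct sum of simple ideals, one per connected component of its Dynkin diagram, so g ≅ A_6 ⊕ B_4 (dimension 48 + 36 = 84).

A6 ⊕ B4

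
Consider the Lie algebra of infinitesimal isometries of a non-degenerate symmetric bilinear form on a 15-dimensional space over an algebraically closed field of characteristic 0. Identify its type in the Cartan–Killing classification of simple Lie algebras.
This is so(15) with 15 odd, which has dimension 15(15-1)/2 = 105 and rank (15-1)/2 = 7. In the classification of classical Lie algebras, the orthogonal algebra so(2n+1) in an odd number of variables has type B_n; here n = 7, so the Dynkin diagram is a chain of 7 nodes with a double edge at one end; the terminal node there is the unique short simple root (B_7). Hence the type is B_7.

B7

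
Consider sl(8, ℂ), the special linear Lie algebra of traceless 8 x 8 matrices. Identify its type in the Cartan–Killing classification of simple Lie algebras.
type A_7

This is sl(8), which has dimension 8^2 - 1 = 63 and rank 8 - 1 = 7 (a Cartan subalgebra is the diagonal traceless matrices). In the classification of classical Lie algebras, the special linear algebra sl(n+1) has type A_n; here n = 7, so the Dynkin diagram is a chain of 7 nodes with single edges (A_7). Hence the type is A_7.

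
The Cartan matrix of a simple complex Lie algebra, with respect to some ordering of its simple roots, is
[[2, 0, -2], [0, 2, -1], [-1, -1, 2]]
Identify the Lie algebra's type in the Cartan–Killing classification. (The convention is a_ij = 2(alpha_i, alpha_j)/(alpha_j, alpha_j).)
The matrix has rank 3 with 2's on the diagonal. Reading the off-diagonal entries as Dynkin edges (a single edge where a_ij = a_ji = -1; a double or triple edge where a_ij * a_ji = 2 or 3), the diagram is a chain of 3 nodes with a double edge at one end; the terminal node there is the unique long simple root (C_3). One simple-root ordering that puts it in standard form is (alpha_2, alpha_3, alpha_1). So the algebra is type C_3, i.e. sp(6).

C_3 (sp(6))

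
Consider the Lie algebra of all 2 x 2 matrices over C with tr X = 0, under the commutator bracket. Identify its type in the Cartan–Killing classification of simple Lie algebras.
A_1

This is sl(2), which has dimension 2^2 - 1 = 3 and rank 2 - 1 = 1 (a Cartan subalgebra is the diagonal traceless matrices). In the classification of classical Lie algebras, the special linear algebra sl(n+1) has type A_n; here n = 1, so the Dynkin diagram is a chain of 1 nodes with single edges (A_1). Hence the type is A_1.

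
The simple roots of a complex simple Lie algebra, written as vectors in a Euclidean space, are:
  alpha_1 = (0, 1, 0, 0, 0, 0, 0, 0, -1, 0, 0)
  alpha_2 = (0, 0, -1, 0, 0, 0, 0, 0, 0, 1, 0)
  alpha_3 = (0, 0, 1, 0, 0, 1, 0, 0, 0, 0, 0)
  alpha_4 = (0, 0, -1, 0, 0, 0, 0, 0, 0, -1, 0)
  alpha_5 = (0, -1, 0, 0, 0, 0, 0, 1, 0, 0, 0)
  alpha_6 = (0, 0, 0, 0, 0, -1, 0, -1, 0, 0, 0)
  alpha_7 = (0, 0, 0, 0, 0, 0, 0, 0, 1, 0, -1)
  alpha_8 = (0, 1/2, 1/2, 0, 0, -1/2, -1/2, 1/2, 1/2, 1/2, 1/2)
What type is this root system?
Compute the Cartan integers a_ij = 2(alpha_i, alpha_j)/(alpha_j, alpha_j); the resulting 8x8 Cartan matrix is
[[2, 0, 0, 0, -1, 0, -1, 0], [0, 2, -1, 0, 0, 0, 0, 0], [0, -1, 2, -1, 0, -1, 0, 0], [0, 0, -1, 2, 0, 0, 0, -1], [-1, 0, 0, 0, 2, -1, 0, 0], [0, 0, -1, 0, -1, 2, 0, 0], [-1, 0, 0, 0, 0, 0, 2, 0], [0, 0, 0, -1, 0, 0, 0, 2]].
All simple roots have the same length, so the diagram is simply laced. The associated Dynkin diagram is a chain of 7 nodes with one extra node attached to the third node from one end (E_8), so the type is E_8.

type E_8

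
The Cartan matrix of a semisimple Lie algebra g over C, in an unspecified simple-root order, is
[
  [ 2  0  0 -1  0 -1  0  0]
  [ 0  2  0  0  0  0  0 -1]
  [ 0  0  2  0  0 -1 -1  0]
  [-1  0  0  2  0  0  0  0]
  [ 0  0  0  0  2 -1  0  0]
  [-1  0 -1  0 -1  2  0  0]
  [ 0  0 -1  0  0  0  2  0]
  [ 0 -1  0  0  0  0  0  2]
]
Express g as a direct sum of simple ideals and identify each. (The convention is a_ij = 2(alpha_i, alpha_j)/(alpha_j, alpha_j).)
The diagram associated to this matrix has two connected components: the simple roots {alpha_2, alpha_8} form a chain of 2 nodes with single edges (A_2), and {alpha_1, alpha_3, alpha_4, alpha_5, alpha_6, alpha_7} form a chain of 5 nodes with one extra node attached to the third node from one end (E_6). A semisimple Lie algebra decomposes uniquely as the direct sum of simple ideals, one per connected component of its Dynkin diagram, so g ≅ A_2 ⊕ E_6 (dimension 8 + 78 = 86).

type A_2 ⊕ type E_6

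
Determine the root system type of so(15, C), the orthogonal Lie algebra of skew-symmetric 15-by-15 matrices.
B7

This is so(15) with 15 odd, which has dimension 15(15-1)/2 = 105 and rank (15-1)/2 = 7. In the classification of classical Lie algebras, the orthogonal algebra so(2n+1) in an odd number of variables has type B_n; here n = 7, so the Dynkin diagram is a chain of 7 nodes with a double edge at one end; the terminal node there is the unique short simple root (B_7). Hence the type is B_7.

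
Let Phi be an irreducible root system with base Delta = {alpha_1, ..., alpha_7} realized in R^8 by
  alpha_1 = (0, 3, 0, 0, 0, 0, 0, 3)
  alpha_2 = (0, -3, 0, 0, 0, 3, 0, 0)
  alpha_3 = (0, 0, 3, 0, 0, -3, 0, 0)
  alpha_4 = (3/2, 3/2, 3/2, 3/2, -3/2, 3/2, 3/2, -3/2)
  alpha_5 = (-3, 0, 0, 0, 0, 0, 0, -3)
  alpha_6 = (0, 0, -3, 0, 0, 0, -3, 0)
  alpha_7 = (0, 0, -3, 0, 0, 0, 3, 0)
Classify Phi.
type E_7

Compute the Cartan integers a_ij = 2(alpha_i, alpha_j)/(alpha_j, alpha_j); the resulting 7x7 Cartan matrix is
[[2, -1, 0, 0, -1, 0, 0], [-1, 2, -1, 0, 0, 0, 0], [0, -1, 2, 0, 0, -1, -1], [0, 0, 0, 2, 0, -1, 0], [-1, 0, 0, 0, 2, 0, 0], [0, 0, -1, -1, 0, 2, 0], [0, 0, -1, 0, 0, 0, 2]].
All simple roots have the same length, so the diagram is simply laced. The associated Dynkin diagram is a chain of 6 nodes with one extra node attached to the third node from one end (E_7), so the type is E_7.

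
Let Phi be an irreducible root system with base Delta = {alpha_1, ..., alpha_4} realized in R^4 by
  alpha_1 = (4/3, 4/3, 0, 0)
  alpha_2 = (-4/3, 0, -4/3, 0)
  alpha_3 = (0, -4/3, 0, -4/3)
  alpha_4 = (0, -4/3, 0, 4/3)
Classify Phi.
Compute the Cartan integers a_ij = 2(alpha_i, alpha_j)/(alpha_j, alpha_j); the resulting 4x4 Cartan matrix is
[[2, -1, -1, -1], [-1, 2, 0, 0], [-1, 0, 2, 0], [-1, 0, 0, 2]].
All simple roots have the same length, so the diagram is simply laced. The associated Dynkin diagram is a chain of 2 nodes with a fork of two nodes at one end (D_4), so the type is D_4 (the algebra so(8)).

D_4 (so(8))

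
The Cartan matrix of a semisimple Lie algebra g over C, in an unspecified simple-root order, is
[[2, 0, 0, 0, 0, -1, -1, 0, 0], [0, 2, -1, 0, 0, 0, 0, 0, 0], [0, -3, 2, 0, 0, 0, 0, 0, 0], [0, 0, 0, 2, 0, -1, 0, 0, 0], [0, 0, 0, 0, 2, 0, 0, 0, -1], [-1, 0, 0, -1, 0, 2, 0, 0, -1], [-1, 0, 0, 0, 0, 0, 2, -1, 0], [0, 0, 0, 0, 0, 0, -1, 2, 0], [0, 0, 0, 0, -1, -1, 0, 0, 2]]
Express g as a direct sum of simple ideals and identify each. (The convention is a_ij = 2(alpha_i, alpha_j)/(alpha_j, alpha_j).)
The diagram associated to this matrix has two connected components: the simple roots {alpha_1, alpha_4, alpha_5, alpha_6, alpha_7, alpha_8, alpha_9} form a chain of 6 nodes with one extra node attached to the third node from one end (E_7), and {alpha_2, alpha_3} form two nodes joined by a triple edge (G_2). A semisimple Lie algebra decomposes uniquely as the direct sum of simple ideals, one per connected component of its Dynkin diagram, so g ≅ E_7 ⊕ G_2 (dimension 133 + 14 = 147).

type E_7 ⊕ type G_2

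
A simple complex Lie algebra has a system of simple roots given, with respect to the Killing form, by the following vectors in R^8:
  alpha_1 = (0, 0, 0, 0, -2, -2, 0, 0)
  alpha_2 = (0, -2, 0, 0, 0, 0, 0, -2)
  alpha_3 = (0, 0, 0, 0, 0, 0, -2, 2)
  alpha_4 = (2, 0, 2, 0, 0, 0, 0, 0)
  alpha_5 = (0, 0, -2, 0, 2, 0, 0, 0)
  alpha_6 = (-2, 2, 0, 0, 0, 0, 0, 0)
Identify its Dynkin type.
type A_6

Compute the Cartan integers a_ij = 2(alpha_i, alpha_j)/(alpha_j, alpha_j); the resulting 6x6 Cartan matrix is
[[2, 0, 0, 0, -1, 0], [0, 2, -1, 0, 0, -1], [0, -1, 2, 0, 0, 0], [0, 0, 0, 2, -1, -1], [-1, 0, 0, -1, 2, 0], [0, -1, 0, -1, 0, 2]].
All simple roots have the same length, so the diagram is simply laced. The associated Dynkin diagram is a chain of 6 nodes with single edges (A_6), so the type is A_6 (the algebra sl(7)).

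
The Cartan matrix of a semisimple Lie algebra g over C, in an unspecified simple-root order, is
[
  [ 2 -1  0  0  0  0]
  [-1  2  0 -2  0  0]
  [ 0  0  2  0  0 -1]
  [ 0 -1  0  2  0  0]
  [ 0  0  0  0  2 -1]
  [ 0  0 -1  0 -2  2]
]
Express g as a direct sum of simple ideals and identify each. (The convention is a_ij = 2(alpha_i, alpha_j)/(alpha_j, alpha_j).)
The diagram associated to this matrix has two connected components: the simple roots {alpha_3, alpha_5, alpha_6} form a chain of 3 nodes with a double edge at one end; the terminal node there is the unique short simple root (B_3), and {alpha_1, alpha_2, alpha_4} form a chain of 3 nodes with a double edge at one end; the terminal node there is the unique short simple root (B_3). A semisimple Lie algebra decomposes uniquely as the direct sum of simple ideals, one per connected component of its Dynkin diagram, so g ≅ B_3 ⊕ B_3 (dimension 21 + 21 = 42).

B3 + B3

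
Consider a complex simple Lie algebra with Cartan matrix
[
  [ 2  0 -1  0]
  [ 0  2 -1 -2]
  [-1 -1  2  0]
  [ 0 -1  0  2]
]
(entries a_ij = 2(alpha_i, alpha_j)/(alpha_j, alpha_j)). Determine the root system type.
The matrix has rank 4 with 2's on the diagonal. Reading the off-diagonal entries as Dynkin edges (a single edge where a_ij = a_ji = -1; a double or triple edge where a_ij * a_ji = 2 or 3), the diagram is a chain of 4 nodes with a double edge at one end; the terminal node there is the unique short simple root (B_4). One simple-root ordering that puts it in standard form is (alpha_1, alpha_3, alpha_2, alpha_4). So the algebra is type B_4, i.e. so(9).

B4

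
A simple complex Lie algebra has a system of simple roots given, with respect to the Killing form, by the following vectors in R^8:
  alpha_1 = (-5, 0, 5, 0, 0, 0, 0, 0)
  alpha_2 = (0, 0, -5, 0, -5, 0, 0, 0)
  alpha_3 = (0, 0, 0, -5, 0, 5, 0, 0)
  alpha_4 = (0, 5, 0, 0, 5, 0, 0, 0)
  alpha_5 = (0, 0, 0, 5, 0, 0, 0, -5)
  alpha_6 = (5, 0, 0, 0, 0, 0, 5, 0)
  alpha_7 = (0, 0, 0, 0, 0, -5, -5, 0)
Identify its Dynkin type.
Compute the Cartan integers a_ij = 2(alpha_i, alpha_j)/(alpha_j, alpha_j); the resulting 7x7 Cartan matrix is
[[2, -1, 0, 0, 0, -1, 0], [-1, 2, 0, -1, 0, 0, 0], [0, 0, 2, 0, -1, 0, -1], [0, -1, 0, 2, 0, 0, 0], [0, 0, -1, 0, 2, 0, 0], [-1, 0, 0, 0, 0, 2, -1], [0, 0, -1, 0, 0, -1, 2]].
All simple roots have the same length, so the diagram is simply laced. The associated Dynkin diagram is a chain of 7 nodes with single edges (A_7), so the type is A_7 (the algebra sl(8)).

type A_7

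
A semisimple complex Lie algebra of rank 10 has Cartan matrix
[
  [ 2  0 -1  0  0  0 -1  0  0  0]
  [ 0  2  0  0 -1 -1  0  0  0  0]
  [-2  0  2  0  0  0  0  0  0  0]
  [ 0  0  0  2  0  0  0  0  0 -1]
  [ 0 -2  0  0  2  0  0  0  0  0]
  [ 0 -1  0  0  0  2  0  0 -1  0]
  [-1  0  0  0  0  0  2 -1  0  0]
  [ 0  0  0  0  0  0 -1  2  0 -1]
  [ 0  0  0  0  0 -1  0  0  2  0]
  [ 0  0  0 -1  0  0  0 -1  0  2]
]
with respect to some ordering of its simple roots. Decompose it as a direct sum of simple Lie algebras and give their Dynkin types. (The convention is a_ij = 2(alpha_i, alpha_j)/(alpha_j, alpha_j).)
The diagram associated to this matrix has two connected components: the simple roots {alpha_2, alpha_5, alpha_6, alpha_9} form a chain of 4 nodes with a double edge at one end; the terminal node there is the unique long simple root (C_4), and {alpha_1, alpha_3, alpha_4, alpha_7, alpha_8, alpha_10} form a chain of 6 nodes with a double edge at one end; the terminal node there is the unique long simple root (C_6). A semisimple Lie algebra decomposes uniquely as the direct sum of simple ideals, one per connected component of its Dynkin diagram, so g ≅ C_4 ⊕ C_6 (dimension 36 + 78 = 114).

C4 ⊕ C6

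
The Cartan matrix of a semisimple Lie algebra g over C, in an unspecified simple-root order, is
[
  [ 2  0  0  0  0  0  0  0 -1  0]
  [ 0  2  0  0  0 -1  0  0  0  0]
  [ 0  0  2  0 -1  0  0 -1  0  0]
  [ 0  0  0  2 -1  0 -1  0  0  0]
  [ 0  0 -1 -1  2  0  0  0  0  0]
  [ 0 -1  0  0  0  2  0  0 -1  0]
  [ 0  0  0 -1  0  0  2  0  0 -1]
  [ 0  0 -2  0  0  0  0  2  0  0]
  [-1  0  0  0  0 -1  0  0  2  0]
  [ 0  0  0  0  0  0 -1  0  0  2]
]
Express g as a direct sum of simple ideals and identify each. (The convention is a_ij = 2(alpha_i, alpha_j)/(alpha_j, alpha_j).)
The diagram associated to this matrix has two connected components: the simple roots {alpha_1, alpha_2, alpha_6, alpha_9} form a chain of 4 nodes with single edges (A_4), and {alpha_3, alpha_4, alpha_5, alpha_7, alpha_8, alpha_10} form a chain of 6 nodes with a double edge at one end; the terminal node there is the unique long simple root (C_6). A semisimple Lie algebra decomposes uniquely as the direct sum of simple ideals, one per connected component of its Dynkin diagram, so g ≅ A_4 ⊕ C_6 (dimension 24 + 78 = 102).

A_4 ⊕ C_6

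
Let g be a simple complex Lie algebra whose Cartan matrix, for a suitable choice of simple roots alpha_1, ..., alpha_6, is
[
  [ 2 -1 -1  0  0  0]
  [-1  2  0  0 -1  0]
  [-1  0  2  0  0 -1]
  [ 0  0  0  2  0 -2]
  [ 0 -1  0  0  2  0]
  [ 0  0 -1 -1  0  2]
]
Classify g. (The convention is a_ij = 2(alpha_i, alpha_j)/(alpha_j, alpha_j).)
The matrix has rank 6 with 2's on the diagonal. Reading the off-diagonal entries as Dynkin edges (a single edge where a_ij = a_ji = -1; a double or triple edge where a_ij * a_ji = 2 or 3), the diagram is a chain of 6 nodes with a double edge at one end; the terminal node there is the unique long simple root (C_6). One simple-root ordering that puts it in standard form is (alpha_5, alpha_2, alpha_1, alpha_3, alpha_6, alpha_4). So the algebra is type C_6, i.e. sp(12).

type C_6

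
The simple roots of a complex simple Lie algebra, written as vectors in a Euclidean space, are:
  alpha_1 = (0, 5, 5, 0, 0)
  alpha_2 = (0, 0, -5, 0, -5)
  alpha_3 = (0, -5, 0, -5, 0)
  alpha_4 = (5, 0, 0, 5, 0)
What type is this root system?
Compute the Cartan integers a_ij = 2(alpha_i, alpha_j)/(alpha_j, alpha_j); the resulting 4x4 Cartan matrix is
[[2, -1, -1, 0], [-1, 2, 0, 0], [-1, 0, 2, -1], [0, 0, -1, 2]].
All simple roots have the same length, so the diagram is simply laced. The associated Dynkin diagram is a chain of 4 nodes with single edges (A_4), so the type is A_4 (the algebra sl(5)).

A4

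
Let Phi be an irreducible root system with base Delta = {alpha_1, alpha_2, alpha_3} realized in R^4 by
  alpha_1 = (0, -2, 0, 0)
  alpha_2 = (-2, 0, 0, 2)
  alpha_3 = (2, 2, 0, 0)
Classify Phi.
Compute the Cartan integers a_ij = 2(alpha_i, alpha_j)/(alpha_j, alpha_j); the resulting 3x3 Cartan matrix is
[[2, 0, -1], [0, 2, -1], [-2, -1, 2]].
The roots have two lengths (squared-length ratio 2:1); the short ones are alpha_{1}. The associated Dynkin diagram is a chain of 3 nodes with a double edge at one end; the terminal node there is the unique short simple root (B_3), so the type is B_3 (the algebra so(7)).

B3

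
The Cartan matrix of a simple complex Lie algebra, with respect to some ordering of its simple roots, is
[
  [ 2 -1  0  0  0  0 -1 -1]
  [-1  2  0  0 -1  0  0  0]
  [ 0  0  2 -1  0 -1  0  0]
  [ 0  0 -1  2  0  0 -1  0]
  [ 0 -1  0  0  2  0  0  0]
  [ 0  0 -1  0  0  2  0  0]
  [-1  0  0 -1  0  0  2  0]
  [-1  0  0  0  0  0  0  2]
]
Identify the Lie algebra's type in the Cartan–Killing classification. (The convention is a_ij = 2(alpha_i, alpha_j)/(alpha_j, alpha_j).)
type E_8

The matrix has rank 8 with 2's on the diagonal. Reading the off-diagonal entries as Dynkin edges (a single edge where a_ij = a_ji = -1; a double or triple edge where a_ij * a_ji = 2 or 3), the diagram is a chain of 7 nodes with one extra node attached to the third node from one end (E_8). One simple-root ordering that puts it in standard form is (alpha_5, alpha_8, alpha_2, alpha_1, alpha_7, alpha_4, alpha_3, alpha_6). So the algebra is type E_8.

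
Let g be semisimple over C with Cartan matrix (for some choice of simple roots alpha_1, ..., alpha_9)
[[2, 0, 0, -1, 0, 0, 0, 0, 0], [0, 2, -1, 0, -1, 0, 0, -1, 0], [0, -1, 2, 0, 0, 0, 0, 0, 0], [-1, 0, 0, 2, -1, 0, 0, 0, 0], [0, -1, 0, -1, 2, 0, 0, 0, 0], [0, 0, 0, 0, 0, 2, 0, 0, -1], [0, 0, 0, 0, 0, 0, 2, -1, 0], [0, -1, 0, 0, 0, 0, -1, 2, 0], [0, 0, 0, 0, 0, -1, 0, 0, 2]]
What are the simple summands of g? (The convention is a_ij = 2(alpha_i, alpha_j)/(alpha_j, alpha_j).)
A_2 (sl(3)) + E_7

The diagram associated to this matrix has two connected components: the simple roots {alpha_6, alpha_9} form a chain of 2 nodes with single edges (A_2), and {alpha_1, alpha_2, alpha_3, alpha_4, alpha_5, alpha_7, alpha_8} form a chain of 6 nodes with one extra node attached to the third node from one end (E_7). A semisimple Lie algebra decomposes uniquely as the direct sum of simple ideals, one per connected component of its Dynkin diagram, so g ≅ A_2 ⊕ E_7 (dimension 8 + 133 = 141).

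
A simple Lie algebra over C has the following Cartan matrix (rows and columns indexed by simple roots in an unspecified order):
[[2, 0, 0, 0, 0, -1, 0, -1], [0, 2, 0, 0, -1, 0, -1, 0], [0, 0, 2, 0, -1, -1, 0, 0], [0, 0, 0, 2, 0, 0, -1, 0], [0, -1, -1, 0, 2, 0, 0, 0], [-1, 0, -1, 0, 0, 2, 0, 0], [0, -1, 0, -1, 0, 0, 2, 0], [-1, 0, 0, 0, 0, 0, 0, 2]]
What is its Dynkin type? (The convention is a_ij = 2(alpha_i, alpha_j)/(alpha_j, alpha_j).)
The matrix has rank 8 with 2's on the diagonal. Reading the off-diagonal entries as Dynkin edges (a single edge where a_ij = a_ji = -1; a double or triple edge where a_ij * a_ji = 2 or 3), the diagram is a chain of 8 nodes with single edges (A_8). One simple-root ordering that puts it in standard form is (alpha_4, alpha_7, alpha_2, alpha_5, alpha_3, alpha_6, alpha_1, alpha_8). So the algebra is type A_8, i.e. sl(9).

A8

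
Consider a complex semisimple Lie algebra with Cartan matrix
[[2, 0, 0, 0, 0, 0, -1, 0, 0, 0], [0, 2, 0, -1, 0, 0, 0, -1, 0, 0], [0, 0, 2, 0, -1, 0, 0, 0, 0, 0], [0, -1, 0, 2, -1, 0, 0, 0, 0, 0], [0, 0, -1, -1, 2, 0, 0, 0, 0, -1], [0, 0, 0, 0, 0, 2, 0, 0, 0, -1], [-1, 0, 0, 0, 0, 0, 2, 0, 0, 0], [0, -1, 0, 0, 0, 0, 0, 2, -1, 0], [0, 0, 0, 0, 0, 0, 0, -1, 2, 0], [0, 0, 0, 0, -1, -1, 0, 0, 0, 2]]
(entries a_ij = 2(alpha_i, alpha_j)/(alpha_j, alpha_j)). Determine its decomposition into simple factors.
The diagram associated to this matrix has two connected components: the simple roots {alpha_1, alpha_7} form a chain of 2 nodes with single edges (A_2), and {alpha_2, alpha_3, alpha_4, alpha_5, alpha_6, alpha_8, alpha_9, alpha_10} form a chain of 7 nodes with one extra node attached to the third node from one end (E_8). A semisimple Lie algebra decomposes uniquely as the direct sum of simple ideals, one per connected component of its Dynkin diagram, so g ≅ A_2 ⊕ E_8 (dimension 8 + 248 = 256).

A_2 (sl(3)) + E_8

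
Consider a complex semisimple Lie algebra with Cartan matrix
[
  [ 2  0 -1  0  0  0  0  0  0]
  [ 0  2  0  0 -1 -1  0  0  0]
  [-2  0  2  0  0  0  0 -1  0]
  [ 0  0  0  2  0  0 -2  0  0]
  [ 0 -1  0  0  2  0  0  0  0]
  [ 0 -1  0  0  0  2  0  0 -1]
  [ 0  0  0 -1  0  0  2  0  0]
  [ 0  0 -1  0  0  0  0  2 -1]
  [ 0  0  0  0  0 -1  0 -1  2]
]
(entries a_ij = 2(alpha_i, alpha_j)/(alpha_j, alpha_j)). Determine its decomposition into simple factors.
B_2 ⊕ B_7

The diagram associated to this matrix has two connected components: the simple roots {alpha_4, alpha_7} form a chain of 2 nodes with a double edge at one end; the terminal node there is the unique short simple root (B_2), and {alpha_1, alpha_2, alpha_3, alpha_5, alpha_6, alpha_8, alpha_9} form a chain of 7 nodes with a double edge at one end; the terminal node there is the unique short simple root (B_7). A semisimple Lie algebra decomposes uniquely as the direct sum of simple ideals, one per connected component of its Dynkin diagram, so g ≅ B_2 ⊕ B_7 (dimension 10 + 105 = 115).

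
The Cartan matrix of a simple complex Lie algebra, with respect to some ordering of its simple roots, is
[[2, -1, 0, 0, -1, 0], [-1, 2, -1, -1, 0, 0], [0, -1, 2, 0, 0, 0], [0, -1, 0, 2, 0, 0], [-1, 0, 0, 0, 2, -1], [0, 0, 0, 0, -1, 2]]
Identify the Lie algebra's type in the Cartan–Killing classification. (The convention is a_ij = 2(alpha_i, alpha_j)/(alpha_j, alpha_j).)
The matrix has rank 6 with 2's on the diagonal. Reading the off-diagonal entries as Dynkin edges (a single edge where a_ij = a_ji = -1; a double or triple edge where a_ij * a_ji = 2 or 3), the diagram is a chain of 4 nodes with a fork of two nodes at one end (D_6). One simple-root ordering that puts it in standard form is (alpha_6, alpha_5, alpha_1, alpha_2, alpha_4, alpha_3). So the algebra is type D_6, i.e. so(12).

D_6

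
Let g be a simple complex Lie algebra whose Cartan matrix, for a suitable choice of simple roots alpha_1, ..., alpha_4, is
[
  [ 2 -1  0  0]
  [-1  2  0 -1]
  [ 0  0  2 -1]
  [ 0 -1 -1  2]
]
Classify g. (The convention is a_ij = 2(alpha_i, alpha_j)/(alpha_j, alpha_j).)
A4

The matrix has rank 4 with 2's on the diagonal. Reading the off-diagonal entries as Dynkin edges (a single edge where a_ij = a_ji = -1; a double or triple edge where a_ij * a_ji = 2 or 3), the diagram is a chain of 4 nodes with single edges (A_4). One simple-root ordering that puts it in standard form is (alpha_3, alpha_4, alpha_2, alpha_1). So the algebra is type A_4, i.e. sl(5).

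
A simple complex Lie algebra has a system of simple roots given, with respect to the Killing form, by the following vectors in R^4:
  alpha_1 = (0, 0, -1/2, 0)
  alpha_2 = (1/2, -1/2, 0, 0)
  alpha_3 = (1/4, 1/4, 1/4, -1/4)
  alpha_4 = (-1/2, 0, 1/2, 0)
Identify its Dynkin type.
F_4

Compute the Cartan integers a_ij = 2(alpha_i, alpha_j)/(alpha_j, alpha_j); the resulting 4x4 Cartan matrix is
[[2, 0, -1, -1], [0, 2, 0, -1], [-1, 0, 2, 0], [-2, -1, 0, 2]].
The roots have two lengths (squared-length ratio 2:1); the short ones are alpha_{1,3}. The associated Dynkin diagram is a chain of 4 nodes with a double edge between the middle two (F_4), so the type is F_4.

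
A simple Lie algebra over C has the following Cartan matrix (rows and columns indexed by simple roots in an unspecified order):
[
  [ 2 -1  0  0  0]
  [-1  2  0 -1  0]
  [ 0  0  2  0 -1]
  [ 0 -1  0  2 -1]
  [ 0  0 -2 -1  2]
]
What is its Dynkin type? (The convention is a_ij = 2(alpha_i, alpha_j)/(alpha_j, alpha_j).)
The matrix has rank 5 with 2's on the diagonal. Reading the off-diagonal entries as Dynkin edges (a single edge where a_ij = a_ji = -1; a double or triple edge where a_ij * a_ji = 2 or 3), the diagram is a chain of 5 nodes with a double edge at one end; the terminal node there is the unique short simple root (B_5). One simple-root ordering that puts it in standard form is (alpha_1, alpha_2, alpha_4, alpha_5, alpha_3). So the algebra is type B_5, i.e. so(11).

B_5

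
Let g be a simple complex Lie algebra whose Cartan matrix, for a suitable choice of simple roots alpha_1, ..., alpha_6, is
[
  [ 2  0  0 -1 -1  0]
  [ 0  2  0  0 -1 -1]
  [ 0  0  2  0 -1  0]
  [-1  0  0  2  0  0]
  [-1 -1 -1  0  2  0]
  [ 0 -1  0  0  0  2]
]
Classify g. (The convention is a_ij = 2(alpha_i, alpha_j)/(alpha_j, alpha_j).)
E6

The matrix has rank 6 with 2's on the diagonal. Reading the off-diagonal entries as Dynkin edges (a single edge where a_ij = a_ji = -1; a double or triple edge where a_ij * a_ji = 2 or 3), the diagram is a chain of 5 nodes with one extra node attached to the third node from one end (E_6). One simple-root ordering that puts it in standard form is (alpha_4, alpha_3, alpha_1, alpha_5, alpha_2, alpha_6). So the algebra is type E_6.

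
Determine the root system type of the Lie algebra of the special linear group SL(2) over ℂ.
This is sl(2), which has dimension 2^2 - 1 = 3 and rank 2 - 1 = 1 (a Cartan subalgebra is the diagonal traceless matrices). In the classification of classical Lie algebras, the special linear algebra sl(n+1) has type A_n; here n = 1, so the Dynkin diagram is a chain of 1 nodes with single edges (A_1). Hence the type is A_1.

A_1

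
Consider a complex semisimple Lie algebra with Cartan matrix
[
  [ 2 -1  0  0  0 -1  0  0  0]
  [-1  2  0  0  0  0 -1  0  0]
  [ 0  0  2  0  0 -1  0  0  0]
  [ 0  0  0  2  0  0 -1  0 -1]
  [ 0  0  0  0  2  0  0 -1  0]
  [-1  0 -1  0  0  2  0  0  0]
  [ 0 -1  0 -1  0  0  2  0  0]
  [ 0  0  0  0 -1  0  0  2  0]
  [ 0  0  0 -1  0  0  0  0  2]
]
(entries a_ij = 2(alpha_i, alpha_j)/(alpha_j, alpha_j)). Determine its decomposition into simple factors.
A_2 (sl(3)) ⊕ A_7 (sl(8))

The diagram associated to this matrix has two connected components: the simple roots {alpha_5, alpha_8} form a chain of 2 nodes with single edges (A_2), and {alpha_1, alpha_2, alpha_3, alpha_4, alpha_6, alpha_7, alpha_9} form a chain of 7 nodes with single edges (A_7). A semisimple Lie algebra decomposes uniquely as the direct sum of simple ideals, one per connected component of its Dynkin diagram, so g ≅ A_2 ⊕ A_7 (dimension 8 + 63 = 71).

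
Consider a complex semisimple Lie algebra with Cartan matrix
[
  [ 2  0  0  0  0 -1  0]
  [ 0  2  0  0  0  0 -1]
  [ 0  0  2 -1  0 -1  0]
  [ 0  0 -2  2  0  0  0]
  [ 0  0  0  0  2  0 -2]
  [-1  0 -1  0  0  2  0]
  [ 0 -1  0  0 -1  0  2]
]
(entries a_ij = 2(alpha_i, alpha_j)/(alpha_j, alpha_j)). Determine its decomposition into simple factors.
The diagram associated to this matrix has two connected components: the simple roots {alpha_2, alpha_5, alpha_7} form a chain of 3 nodes with a double edge at one end; the terminal node there is the unique long simple root (C_3), and {alpha_1, alpha_3, alpha_4, alpha_6} form a chain of 4 nodes with a double edge at one end; the terminal node there is the unique long simple root (C_4). A semisimple Lie algebra decomposes uniquely as the direct sum of simple ideals, one per connected component of its Dynkin diagram, so g ≅ C_3 ⊕ C_4 (dimension 21 + 36 = 57).

type C_3 + type C_4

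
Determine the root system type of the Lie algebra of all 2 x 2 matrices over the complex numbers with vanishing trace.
This is sl(2), which has dimension 2^2 - 1 = 3 and rank 2 - 1 = 1 (a Cartan subalgebra is the diagonal traceless matrices). In the classification of classical Lie algebras, the special linear algebra sl(n+1) has type A_n; here n = 1, so the Dynkin diagram is a chain of 1 nodes with single edges (A_1). Hence the type is A_1.

A_1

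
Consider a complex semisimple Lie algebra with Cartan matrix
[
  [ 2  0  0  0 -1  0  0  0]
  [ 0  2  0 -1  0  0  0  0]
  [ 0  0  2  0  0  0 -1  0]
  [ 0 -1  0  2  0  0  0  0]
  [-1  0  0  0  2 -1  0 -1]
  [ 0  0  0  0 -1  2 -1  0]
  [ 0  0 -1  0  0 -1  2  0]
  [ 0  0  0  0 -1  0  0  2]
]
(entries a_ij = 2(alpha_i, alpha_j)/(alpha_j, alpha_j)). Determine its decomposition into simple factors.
A2 + D6

The diagram associated to this matrix has two connected components: the simple roots {alpha_2, alpha_4} form a chain of 2 nodes with single edges (A_2), and {alpha_1, alpha_3, alpha_5, alpha_6, alpha_7, alpha_8} form a chain of 4 nodes with a fork of two nodes at one end (D_6). A semisimple Lie algebra decomposes uniquely as the direct sum of simple ideals, one per connected component of its Dynkin diagram, so g ≅ A_2 ⊕ D_6 (dimension 8 + 66 = 74).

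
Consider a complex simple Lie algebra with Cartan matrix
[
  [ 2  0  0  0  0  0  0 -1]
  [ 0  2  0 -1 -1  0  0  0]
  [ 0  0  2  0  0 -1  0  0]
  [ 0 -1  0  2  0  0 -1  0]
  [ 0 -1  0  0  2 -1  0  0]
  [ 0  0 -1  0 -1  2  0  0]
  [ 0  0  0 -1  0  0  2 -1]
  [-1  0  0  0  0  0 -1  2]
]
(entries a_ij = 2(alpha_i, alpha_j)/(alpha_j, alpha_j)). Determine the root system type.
The matrix has rank 8 with 2's on the diagonal. Reading the off-diagonal entries as Dynkin edges (a single edge where a_ij = a_ji = -1; a double or triple edge where a_ij * a_ji = 2 or 3), the diagram is a chain of 8 nodes with single edges (A_8). One simple-root ordering that puts it in standard form is (alpha_3, alpha_6, alpha_5, alpha_2, alpha_4, alpha_7, alpha_8, alpha_1). So the algebra is type A_8, i.e. sl(9).

type A_8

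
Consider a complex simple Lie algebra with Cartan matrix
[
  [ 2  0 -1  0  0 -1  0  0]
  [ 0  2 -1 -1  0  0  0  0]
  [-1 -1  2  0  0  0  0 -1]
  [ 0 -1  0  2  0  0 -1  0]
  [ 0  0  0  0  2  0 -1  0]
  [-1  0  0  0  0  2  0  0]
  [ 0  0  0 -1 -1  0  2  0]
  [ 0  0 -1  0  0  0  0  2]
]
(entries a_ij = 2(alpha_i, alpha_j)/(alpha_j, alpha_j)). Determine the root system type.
type E_8

The matrix has rank 8 with 2's on the diagonal. Reading the off-diagonal entries as Dynkin edges (a single edge where a_ij = a_ji = -1; a double or triple edge where a_ij * a_ji = 2 or 3), the diagram is a chain of 7 nodes with one extra node attached to the third node from one end (E_8). One simple-root ordering that puts it in standard form is (alpha_6, alpha_8, alpha_1, alpha_3, alpha_2, alpha_4, alpha_7, alpha_5). So the algebra is type E_8.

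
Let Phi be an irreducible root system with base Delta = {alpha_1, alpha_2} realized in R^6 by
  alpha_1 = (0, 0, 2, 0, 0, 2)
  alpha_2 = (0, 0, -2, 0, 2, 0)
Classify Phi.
A2

Compute the Cartan integers a_ij = 2(alpha_i, alpha_j)/(alpha_j, alpha_j); the resulting 2x2 Cartan matrix is
[[2, -1], [-1, 2]].
All simple roots have the same length, so the diagram is simply laced. The associated Dynkin diagram is a chain of 2 nodes with single edges (A_2), so the type is A_2 (the algebra sl(3)).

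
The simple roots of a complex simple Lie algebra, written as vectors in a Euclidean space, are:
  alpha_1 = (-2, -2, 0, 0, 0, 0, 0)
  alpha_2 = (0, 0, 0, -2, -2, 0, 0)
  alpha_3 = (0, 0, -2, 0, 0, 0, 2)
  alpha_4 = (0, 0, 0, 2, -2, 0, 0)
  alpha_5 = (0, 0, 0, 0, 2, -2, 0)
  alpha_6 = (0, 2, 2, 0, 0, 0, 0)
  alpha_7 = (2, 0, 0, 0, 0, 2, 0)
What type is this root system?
Compute the Cartan integers a_ij = 2(alpha_i, alpha_j)/(alpha_j, alpha_j); the resulting 7x7 Cartan matrix is
[[2, 0, 0, 0, 0, -1, -1], [0, 2, 0, 0, -1, 0, 0], [0, 0, 2, 0, 0, -1, 0], [0, 0, 0, 2, -1, 0, 0], [0, -1, 0, -1, 2, 0, -1], [-1, 0, -1, 0, 0, 2, 0], [-1, 0, 0, 0, -1, 0, 2]].
All simple roots have the same length, so the diagram is simply laced. The associated Dynkin diagram is a chain of 5 nodes with a fork of two nodes at one end (D_7), so the type is D_7 (the algebra so(14)).

type D_7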